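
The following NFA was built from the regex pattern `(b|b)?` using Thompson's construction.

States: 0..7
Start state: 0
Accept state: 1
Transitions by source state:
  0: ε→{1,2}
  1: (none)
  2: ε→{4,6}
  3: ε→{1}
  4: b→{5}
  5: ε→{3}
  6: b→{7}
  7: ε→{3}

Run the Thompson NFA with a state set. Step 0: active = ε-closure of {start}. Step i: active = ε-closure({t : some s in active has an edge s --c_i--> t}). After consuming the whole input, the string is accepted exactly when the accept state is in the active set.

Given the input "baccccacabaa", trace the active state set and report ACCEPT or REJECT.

initial (ε-close {0}): {0,1,2,4,6}
'b' @ 1: {1,3,5,7}  ✓accept
'a' @ 2: {}  — dead — no transitions
rest 'ccccacabaa' ignored (set empty)
end set {} — state 1 not in

Answer: REJECT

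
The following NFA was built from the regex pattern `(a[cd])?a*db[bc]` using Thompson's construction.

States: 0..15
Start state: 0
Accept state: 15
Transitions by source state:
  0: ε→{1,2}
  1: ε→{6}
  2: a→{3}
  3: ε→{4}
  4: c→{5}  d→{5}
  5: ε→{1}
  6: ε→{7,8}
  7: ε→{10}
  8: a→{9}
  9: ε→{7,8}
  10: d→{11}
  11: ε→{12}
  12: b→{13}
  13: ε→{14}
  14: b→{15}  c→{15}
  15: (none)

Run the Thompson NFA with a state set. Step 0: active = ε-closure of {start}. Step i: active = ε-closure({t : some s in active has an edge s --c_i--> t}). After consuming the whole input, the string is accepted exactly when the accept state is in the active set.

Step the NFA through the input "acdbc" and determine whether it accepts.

S₀ = ε-closure({0}) = {0,1,2,6,7,8,10}
'a' @ 1: {3,4,7,8,9,10}
'c' @ 2: {1,5,6,7,8,10}
'd' @ 3: {11,12}
'b' @ 4: {13,14}
'c' @ 5: {15}  [accepting]
end set {15} — state 15 in

Answer: ACCEPT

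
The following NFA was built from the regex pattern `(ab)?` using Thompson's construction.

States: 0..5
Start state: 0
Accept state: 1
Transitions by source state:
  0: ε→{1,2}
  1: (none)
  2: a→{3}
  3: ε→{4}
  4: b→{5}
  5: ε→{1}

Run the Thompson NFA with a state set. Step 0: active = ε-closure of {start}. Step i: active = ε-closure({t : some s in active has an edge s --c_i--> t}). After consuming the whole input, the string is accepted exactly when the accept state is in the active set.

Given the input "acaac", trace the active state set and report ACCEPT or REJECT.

Answer: REJECT

Trace:
S₀ = ε-closure({0}) = {0,1,2}
'a' @ 1: {3,4}
'c' @ 2: {}  — dead — no transitions
rest 'aac' ignored (set empty)
end set {} — state 1 not in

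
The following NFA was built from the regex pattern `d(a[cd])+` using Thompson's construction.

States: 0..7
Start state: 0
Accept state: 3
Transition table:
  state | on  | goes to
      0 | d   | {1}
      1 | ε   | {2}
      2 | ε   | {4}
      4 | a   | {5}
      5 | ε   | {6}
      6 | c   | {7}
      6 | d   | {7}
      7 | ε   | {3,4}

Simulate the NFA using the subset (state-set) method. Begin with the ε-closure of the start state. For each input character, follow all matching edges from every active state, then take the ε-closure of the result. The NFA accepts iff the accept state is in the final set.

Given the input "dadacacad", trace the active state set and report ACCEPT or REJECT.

start: ε-closure({0}) = {0}
'd' @ 1: {1,2,4}
'a' @ 2: {5,6}
'd' @ 3: {3,4,7}  (accept∈set)
'a' @ 4: {5,6}
'c' @ 5: {3,4,7}  (accept∈set)
'a' @ 6: {5,6}
'c' @ 7: {3,4,7}  (accept∈set)
'a' @ 8: {5,6}
'd' @ 9: {3,4,7}  (accept∈set)
after full input: {3,4,7}  (accept=3 in)

Answer: ACCEPT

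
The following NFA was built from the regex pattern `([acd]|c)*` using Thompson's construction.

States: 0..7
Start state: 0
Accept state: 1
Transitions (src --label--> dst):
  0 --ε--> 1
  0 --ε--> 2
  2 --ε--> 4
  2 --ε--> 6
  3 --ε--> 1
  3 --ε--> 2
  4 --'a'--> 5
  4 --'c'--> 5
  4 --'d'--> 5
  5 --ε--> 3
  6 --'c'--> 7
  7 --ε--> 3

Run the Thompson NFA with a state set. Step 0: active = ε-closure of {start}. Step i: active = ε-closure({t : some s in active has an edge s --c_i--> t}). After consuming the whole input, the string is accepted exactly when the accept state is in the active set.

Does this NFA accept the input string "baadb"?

start: ε-closure({0}) = {0,1,2,4,6}
'b' @ 1: {}  — dead — no transitions
rest 'aadb' ignored (set empty)
final: {}; accept 1 not in set

Answer: REJECT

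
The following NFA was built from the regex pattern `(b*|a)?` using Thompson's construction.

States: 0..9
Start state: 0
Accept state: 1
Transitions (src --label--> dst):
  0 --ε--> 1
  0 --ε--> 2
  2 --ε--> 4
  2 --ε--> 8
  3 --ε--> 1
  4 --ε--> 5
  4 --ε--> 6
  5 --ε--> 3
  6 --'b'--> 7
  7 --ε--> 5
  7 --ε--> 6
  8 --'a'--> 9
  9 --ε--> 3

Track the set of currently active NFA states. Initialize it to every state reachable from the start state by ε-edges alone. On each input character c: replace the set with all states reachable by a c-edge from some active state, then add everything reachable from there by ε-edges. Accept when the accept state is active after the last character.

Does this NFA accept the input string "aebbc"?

start: ε-closure({0}) = {0,1,2,3,4,5,6,8}
'a' @ 1: {1,3,9}  [accepting]
'e' @ 2: {}  — no active states
rest 'bbc' ignored (set empty)
final: {}; accept 1 not in set

Answer: REJECT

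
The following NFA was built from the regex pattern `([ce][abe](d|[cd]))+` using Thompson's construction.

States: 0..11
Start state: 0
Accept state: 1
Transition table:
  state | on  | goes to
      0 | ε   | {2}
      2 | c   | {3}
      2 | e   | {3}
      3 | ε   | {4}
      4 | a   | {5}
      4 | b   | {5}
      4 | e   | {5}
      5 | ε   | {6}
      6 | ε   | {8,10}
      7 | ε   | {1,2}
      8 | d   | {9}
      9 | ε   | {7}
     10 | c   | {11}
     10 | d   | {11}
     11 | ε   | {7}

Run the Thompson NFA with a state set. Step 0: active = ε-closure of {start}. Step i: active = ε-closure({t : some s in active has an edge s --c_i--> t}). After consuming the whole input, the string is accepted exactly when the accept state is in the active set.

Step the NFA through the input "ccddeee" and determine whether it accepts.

Answer: REJECT

Trace:
start: ε-closure({0}) = {0,2}
'c' @ 1: {3,4}
'c' @ 2: {}  — no active states
rest 'ddeee' ignored (set empty)
end set {} — state 1 not in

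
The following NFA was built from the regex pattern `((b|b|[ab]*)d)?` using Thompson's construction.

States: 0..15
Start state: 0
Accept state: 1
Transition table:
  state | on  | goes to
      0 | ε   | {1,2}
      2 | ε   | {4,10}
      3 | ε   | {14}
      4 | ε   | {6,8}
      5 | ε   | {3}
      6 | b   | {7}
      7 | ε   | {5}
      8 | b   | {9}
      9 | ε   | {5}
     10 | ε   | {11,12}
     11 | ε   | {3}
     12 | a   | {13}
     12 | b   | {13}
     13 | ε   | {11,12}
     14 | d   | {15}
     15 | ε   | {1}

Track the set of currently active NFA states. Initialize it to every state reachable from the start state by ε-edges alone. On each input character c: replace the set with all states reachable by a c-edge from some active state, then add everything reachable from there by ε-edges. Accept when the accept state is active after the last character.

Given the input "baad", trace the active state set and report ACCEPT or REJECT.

Answer: ACCEPT

Steps:
S₀ = ε-closure({0}) = {0,1,2,3,4,6,8,10,11,12,14}
'b' @ 1: {3,5,7,9,11,12,13,14}
'a' @ 2: {3,11,12,13,14}
'a' @ 3: {3,11,12,13,14}
'd' @ 4: {1,15}  (accept∈set)
final: {1,15}; accept 1 in set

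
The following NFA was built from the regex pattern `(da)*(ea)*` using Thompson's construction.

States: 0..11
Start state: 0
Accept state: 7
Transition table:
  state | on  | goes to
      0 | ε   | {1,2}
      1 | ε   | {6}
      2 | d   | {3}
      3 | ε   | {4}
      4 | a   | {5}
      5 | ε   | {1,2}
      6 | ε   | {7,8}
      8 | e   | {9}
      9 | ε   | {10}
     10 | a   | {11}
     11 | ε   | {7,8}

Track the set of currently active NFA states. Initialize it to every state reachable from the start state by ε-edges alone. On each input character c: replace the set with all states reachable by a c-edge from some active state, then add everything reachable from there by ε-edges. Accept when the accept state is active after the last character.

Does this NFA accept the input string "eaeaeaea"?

S₀ = ε-closure({0}) = {0,1,2,6,7,8}
'e' @ 1: {9,10}
'a' @ 2: {7,8,11}  [accepting]
'e' @ 3: {9,10}
'a' @ 4: {7,8,11}  [accepting]
'e' @ 5: {9,10}
'a' @ 6: {7,8,11}  [accepting]
'e' @ 7: {9,10}
'a' @ 8: {7,8,11}  [accepting]
end set {7,8,11} — state 7 in

Answer: ACCEPT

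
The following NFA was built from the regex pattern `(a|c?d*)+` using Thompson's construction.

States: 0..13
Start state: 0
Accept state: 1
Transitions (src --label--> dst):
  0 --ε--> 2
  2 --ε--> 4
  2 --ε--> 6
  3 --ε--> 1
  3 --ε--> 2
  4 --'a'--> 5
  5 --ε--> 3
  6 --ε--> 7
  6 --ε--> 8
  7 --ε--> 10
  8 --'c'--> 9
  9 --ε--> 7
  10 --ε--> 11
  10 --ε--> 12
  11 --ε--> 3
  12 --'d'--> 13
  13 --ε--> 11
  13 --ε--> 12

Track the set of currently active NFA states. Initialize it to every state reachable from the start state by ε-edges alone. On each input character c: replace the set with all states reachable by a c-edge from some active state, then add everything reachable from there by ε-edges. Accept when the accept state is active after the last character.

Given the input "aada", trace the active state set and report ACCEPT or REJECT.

Answer: ACCEPT

Steps:
start: ε-closure({0}) = {0,1,2,3,4,6,7,8,10,11,12}
'a' @ 1: {1,2,3,4,5,6,7,8,10,11,12}  [accepting]
'a' @ 2: {1,2,3,4,5,6,7,8,10,11,12}  [accepting]
'd' @ 3: {1,2,3,4,6,7,8,10,11,12,13}  [accepting]
'a' @ 4: {1,2,3,4,5,6,7,8,10,11,12}  [accepting]
final: {1,2,3,4,5,6,7,8,10,11,12}; accept 1 in set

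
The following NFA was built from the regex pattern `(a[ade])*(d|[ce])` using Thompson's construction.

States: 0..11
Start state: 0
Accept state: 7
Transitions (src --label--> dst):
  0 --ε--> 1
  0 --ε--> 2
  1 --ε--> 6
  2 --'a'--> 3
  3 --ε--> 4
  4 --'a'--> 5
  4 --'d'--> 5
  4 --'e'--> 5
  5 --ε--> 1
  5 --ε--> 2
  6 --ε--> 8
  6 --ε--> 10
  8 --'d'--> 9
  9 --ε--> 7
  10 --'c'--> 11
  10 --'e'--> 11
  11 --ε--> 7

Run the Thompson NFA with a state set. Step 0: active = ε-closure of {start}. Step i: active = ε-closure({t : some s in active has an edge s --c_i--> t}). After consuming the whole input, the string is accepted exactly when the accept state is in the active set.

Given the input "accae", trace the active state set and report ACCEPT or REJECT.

Answer: REJECT

Derivation:
S₀ = ε-closure({0}) = {0,1,2,6,8,10}
'a' @ 1: {3,4}
'c' @ 2: {}  — state set empty
rest 'cae' ignored (set empty)
after full input: {}  (accept=7 not in)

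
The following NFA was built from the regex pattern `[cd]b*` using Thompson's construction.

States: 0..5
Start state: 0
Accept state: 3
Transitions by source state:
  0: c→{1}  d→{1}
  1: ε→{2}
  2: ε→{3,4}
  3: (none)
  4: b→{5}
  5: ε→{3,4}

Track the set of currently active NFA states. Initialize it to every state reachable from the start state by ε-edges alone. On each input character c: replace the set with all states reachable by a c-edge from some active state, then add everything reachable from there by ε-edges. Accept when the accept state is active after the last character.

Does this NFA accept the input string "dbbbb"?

S₀ = ε-closure({0}) = {0}
'd' @ 1: {1,2,3,4}  [accepting]
'b' @ 2: {3,4,5}  [accepting]
'b' @ 3: {3,4,5}  [accepting]
'b' @ 4: {3,4,5}  [accepting]
'b' @ 5: {3,4,5}  [accepting]
after full input: {3,4,5}  (accept=3 in)

Answer: ACCEPT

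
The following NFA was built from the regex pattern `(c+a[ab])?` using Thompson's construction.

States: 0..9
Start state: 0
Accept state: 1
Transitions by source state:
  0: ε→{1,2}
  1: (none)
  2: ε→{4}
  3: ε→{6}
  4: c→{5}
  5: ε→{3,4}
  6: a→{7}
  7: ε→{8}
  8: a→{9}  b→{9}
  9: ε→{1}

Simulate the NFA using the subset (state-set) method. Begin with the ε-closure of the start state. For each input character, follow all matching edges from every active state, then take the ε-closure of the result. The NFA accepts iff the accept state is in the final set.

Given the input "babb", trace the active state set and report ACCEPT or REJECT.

start: ε-closure({0}) = {0,1,2,4}
'b' @ 1: {}  — no active states
rest 'abb' ignored (set empty)
after full input: {}  (accept=1 not in)

Answer: REJECT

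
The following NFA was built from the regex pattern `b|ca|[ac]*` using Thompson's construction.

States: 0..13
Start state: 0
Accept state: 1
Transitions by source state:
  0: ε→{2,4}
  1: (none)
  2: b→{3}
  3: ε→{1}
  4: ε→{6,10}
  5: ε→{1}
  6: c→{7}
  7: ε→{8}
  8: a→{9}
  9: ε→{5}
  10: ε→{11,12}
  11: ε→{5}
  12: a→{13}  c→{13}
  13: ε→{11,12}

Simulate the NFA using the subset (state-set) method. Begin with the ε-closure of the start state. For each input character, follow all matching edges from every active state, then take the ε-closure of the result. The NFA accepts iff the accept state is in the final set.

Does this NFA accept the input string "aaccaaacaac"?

S₀ = ε-closure({0}) = {0,1,2,4,5,6,10,11,12}
'a' @ 1: {1,5,11,12,13}  ✓accept
'a' @ 2: {1,5,11,12,13}  ✓accept
'c' @ 3: {1,5,11,12,13}  ✓accept
'c' @ 4: {1,5,11,12,13}  ✓accept
'a' @ 5: {1,5,11,12,13}  ✓accept
'a' @ 6: {1,5,11,12,13}  ✓accept
'a' @ 7: {1,5,11,12,13}  ✓accept
'c' @ 8: {1,5,11,12,13}  ✓accept
'a' @ 9: {1,5,11,12,13}  ✓accept
'a' @ 10: {1,5,11,12,13}  ✓accept
'c' @ 11: {1,5,11,12,13}  ✓accept
end set {1,5,11,12,13} — state 1 in

Answer: ACCEPT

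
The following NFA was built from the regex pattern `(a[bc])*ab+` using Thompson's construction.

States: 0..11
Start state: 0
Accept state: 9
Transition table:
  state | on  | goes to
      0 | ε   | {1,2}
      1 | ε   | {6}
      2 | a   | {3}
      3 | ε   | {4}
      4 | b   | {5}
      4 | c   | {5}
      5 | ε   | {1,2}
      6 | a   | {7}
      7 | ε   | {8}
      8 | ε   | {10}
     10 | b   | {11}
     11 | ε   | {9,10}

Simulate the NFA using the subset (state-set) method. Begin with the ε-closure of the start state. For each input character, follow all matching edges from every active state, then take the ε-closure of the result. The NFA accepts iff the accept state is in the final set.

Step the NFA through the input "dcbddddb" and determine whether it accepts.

initial (ε-close {0}): {0,1,2,6}
'd' @ 1: {}  — dead — no transitions
rest 'cbddddb' ignored (set empty)
final: {}; accept 9 not in set

Answer: REJECT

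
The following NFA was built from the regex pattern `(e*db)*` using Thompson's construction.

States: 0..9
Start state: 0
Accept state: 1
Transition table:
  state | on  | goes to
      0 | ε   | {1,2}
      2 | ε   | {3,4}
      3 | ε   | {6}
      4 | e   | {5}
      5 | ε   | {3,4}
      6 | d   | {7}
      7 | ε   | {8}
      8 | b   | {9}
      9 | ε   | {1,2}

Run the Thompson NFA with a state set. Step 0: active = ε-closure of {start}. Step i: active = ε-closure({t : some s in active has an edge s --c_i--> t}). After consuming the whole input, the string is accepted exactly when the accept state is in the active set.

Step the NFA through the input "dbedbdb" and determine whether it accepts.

Answer: ACCEPT

Steps:
S₀ = ε-closure({0}) = {0,1,2,3,4,6}
'd' @ 1: {7,8}
'b' @ 2: {1,2,3,4,6,9}  ✓accept
'e' @ 3: {3,4,5,6}
'd' @ 4: {7,8}
'b' @ 5: {1,2,3,4,6,9}  ✓accept
'd' @ 6: {7,8}
'b' @ 7: {1,2,3,4,6,9}  ✓accept
end set {1,2,3,4,6,9} — state 1 in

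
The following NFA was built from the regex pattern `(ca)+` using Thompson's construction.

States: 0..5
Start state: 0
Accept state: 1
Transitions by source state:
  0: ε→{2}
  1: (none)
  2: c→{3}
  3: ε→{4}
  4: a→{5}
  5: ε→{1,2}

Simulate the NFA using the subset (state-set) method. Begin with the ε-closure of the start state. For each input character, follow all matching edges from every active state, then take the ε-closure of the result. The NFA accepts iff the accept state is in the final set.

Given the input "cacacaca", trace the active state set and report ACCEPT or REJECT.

Answer: ACCEPT

Steps:
start: ε-closure({0}) = {0,2}
'c' @ 1: {3,4}
'a' @ 2: {1,2,5}  ✓accept
'c' @ 3: {3,4}
'a' @ 4: {1,2,5}  ✓accept
'c' @ 5: {3,4}
'a' @ 6: {1,2,5}  ✓accept
'c' @ 7: {3,4}
'a' @ 8: {1,2,5}  ✓accept
after full input: {1,2,5}  (accept=1 in)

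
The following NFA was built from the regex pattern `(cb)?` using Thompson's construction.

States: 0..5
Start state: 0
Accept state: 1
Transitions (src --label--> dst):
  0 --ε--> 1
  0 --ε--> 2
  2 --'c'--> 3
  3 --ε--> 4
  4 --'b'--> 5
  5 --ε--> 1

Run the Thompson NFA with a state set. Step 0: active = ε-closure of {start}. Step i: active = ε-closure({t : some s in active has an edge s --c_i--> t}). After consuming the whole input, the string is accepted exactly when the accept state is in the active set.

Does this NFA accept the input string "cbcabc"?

initial (ε-close {0}): {0,1,2}
'c' @ 1: {3,4}
'b' @ 2: {1,5}  ✓accept
'c' @ 3: {}  — no active states
rest 'abc' ignored (set empty)
final: {}; accept 1 not in set

Answer: REJECT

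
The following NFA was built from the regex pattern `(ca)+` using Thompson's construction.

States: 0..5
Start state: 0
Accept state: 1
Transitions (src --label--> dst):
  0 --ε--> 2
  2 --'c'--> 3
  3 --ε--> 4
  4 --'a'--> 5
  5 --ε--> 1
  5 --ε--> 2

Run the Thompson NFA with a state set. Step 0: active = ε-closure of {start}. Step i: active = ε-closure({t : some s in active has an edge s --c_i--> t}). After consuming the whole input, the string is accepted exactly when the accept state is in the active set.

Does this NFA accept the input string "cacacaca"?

Answer: ACCEPT

Steps:
S₀ = ε-closure({0}) = {0,2}
'c' @ 1: {3,4}
'a' @ 2: {1,2,5}  [accepting]
'c' @ 3: {3,4}
'a' @ 4: {1,2,5}  [accepting]
'c' @ 5: {3,4}
'a' @ 6: {1,2,5}  [accepting]
'c' @ 7: {3,4}
'a' @ 8: {1,2,5}  [accepting]
final: {1,2,5}; accept 1 in set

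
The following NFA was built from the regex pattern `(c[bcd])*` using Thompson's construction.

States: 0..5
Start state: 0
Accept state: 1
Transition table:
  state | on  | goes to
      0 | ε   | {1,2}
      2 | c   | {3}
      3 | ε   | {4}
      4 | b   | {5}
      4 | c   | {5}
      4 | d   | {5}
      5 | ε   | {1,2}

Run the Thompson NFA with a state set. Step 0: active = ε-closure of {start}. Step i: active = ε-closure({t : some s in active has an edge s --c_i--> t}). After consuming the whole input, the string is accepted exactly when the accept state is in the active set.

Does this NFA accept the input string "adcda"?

initial (ε-close {0}): {0,1,2}
'a' @ 1: {}  — dead — no transitions
rest 'dcda' ignored (set empty)
end set {} — state 1 not in

Answer: REJECT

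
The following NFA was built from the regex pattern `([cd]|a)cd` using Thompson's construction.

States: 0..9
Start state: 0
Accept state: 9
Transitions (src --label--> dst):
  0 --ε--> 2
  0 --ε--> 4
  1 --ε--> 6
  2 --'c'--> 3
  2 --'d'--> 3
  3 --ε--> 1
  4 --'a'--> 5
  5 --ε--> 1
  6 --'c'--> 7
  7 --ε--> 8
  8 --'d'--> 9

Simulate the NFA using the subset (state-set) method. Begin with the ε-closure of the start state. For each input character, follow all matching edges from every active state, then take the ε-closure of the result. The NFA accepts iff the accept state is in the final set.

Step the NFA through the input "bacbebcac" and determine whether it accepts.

start: ε-closure({0}) = {0,2,4}
'b' @ 1: {}  — state set empty
rest 'acbebcac' ignored (set empty)
final: {}; accept 9 not in set

Answer: REJECT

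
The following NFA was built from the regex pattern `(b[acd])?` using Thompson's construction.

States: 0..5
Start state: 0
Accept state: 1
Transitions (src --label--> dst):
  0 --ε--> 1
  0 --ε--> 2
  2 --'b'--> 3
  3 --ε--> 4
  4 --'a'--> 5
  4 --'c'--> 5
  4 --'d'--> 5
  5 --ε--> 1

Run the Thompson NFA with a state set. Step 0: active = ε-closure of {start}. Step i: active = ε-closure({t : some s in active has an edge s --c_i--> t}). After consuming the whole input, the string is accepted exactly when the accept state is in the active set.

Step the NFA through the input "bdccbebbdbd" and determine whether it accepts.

start: ε-closure({0}) = {0,1,2}
'b' @ 1: {3,4}
'd' @ 2: {1,5}  ✓accept
'c' @ 3: {}  — no active states
rest 'cbebbdbd' ignored (set empty)
final: {}; accept 1 not in set

Answer: REJECT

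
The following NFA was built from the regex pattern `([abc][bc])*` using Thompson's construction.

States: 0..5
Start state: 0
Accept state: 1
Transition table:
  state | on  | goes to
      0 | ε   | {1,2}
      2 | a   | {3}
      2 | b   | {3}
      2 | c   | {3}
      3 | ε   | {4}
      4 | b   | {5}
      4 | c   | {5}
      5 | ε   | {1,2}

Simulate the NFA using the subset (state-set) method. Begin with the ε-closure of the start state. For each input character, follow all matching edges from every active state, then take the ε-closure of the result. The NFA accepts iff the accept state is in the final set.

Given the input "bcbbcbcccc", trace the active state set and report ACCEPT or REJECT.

start: ε-closure({0}) = {0,1,2}
'b' @ 1: {3,4}
'c' @ 2: {1,2,5}  ✓accept
'b' @ 3: {3,4}
'b' @ 4: {1,2,5}  ✓accept
'c' @ 5: {3,4}
'b' @ 6: {1,2,5}  ✓accept
'c' @ 7: {3,4}
'c' @ 8: {1,2,5}  ✓accept
'c' @ 9: {3,4}
'c' @ 10: {1,2,5}  ✓accept
after full input: {1,2,5}  (accept=1 in)

Answer: ACCEPT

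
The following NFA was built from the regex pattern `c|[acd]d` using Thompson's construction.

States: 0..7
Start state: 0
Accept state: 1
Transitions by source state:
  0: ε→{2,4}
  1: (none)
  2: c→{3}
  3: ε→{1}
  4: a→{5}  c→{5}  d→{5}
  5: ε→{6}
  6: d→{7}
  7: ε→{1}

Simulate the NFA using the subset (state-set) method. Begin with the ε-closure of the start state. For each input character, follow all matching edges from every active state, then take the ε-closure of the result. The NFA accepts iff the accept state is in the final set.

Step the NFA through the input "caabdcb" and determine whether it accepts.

S₀ = ε-closure({0}) = {0,2,4}
'c' @ 1: {1,3,5,6}  (accept∈set)
'a' @ 2: {}  — no active states
rest 'abdcb' ignored (set empty)
final: {}; accept 1 not in set

Answer: REJECT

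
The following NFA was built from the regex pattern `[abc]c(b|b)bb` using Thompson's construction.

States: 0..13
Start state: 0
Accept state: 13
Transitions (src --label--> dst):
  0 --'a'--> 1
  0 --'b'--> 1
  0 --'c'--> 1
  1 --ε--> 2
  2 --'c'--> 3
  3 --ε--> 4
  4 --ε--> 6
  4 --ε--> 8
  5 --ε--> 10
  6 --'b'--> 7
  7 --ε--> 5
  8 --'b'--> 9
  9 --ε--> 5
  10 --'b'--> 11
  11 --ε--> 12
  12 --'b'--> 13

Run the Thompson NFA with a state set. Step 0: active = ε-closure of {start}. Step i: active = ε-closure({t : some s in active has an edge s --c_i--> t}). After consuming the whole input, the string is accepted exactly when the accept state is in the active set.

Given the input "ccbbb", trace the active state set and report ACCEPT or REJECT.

S₀ = ε-closure({0}) = {0}
'c' @ 1: {1,2}
'c' @ 2: {3,4,6,8}
'b' @ 3: {5,7,9,10}
'b' @ 4: {11,12}
'b' @ 5: {13}  (accept∈set)
end set {13} — state 13 in

Answer: ACCEPT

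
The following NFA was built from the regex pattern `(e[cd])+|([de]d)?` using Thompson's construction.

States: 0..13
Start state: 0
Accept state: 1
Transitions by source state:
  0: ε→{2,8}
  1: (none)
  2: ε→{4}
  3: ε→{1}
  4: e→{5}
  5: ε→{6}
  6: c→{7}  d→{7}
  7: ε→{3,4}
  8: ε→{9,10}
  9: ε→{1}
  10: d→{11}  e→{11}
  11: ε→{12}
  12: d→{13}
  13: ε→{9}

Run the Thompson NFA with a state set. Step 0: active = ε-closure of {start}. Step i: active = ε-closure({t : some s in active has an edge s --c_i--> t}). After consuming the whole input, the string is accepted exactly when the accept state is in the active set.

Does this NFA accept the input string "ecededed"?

S₀ = ε-closure({0}) = {0,1,2,4,8,9,10}
'e' @ 1: {5,6,11,12}
'c' @ 2: {1,3,4,7}  ✓accept
'e' @ 3: {5,6}
'd' @ 4: {1,3,4,7}  ✓accept
'e' @ 5: {5,6}
'd' @ 6: {1,3,4,7}  ✓accept
'e' @ 7: {5,6}
'd' @ 8: {1,3,4,7}  ✓accept
end set {1,3,4,7} — state 1 in

Answer: ACCEPT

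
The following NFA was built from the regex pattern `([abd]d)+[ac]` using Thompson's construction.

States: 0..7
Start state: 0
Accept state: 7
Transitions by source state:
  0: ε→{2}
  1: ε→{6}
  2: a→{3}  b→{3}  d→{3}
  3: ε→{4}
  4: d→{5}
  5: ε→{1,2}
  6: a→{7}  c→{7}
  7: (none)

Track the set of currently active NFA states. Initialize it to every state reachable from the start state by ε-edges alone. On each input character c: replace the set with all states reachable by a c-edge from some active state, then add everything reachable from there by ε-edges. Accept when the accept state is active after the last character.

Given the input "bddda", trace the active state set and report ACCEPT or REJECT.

Answer: ACCEPT

Derivation:
initial (ε-close {0}): {0,2}
'b' @ 1: {3,4}
'd' @ 2: {1,2,5,6}
'd' @ 3: {3,4}
'd' @ 4: {1,2,5,6}
'a' @ 5: {3,4,7}  (accept∈set)
after full input: {3,4,7}  (accept=7 in)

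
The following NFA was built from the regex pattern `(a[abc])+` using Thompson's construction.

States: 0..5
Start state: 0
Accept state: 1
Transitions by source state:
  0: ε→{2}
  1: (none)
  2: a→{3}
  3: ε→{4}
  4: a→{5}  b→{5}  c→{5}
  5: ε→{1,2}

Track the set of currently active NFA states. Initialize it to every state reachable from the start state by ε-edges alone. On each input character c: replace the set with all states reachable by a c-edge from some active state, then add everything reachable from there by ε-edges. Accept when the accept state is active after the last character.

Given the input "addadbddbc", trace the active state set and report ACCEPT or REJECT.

Answer: REJECT

Derivation:
S₀ = ε-closure({0}) = {0,2}
'a' @ 1: {3,4}
'd' @ 2: {}  — state set empty
rest 'dadbddbc' ignored (set empty)
after full input: {}  (accept=1 not in)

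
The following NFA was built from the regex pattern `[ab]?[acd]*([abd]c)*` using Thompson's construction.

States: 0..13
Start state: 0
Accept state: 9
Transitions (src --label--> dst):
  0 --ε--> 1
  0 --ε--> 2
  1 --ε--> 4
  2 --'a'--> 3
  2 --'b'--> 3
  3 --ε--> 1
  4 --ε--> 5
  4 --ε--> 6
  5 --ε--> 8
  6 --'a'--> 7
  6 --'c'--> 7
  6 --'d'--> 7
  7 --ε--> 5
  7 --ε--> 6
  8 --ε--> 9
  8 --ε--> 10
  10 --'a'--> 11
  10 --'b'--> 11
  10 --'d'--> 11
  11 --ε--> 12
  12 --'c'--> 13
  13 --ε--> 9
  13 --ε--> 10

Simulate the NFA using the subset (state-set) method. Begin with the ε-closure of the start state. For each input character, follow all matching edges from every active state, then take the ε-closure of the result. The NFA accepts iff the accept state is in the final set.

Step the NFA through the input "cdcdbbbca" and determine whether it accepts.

Answer: REJECT

Trace:
start: ε-closure({0}) = {0,1,2,4,5,6,8,9,10}
'c' @ 1: {5,6,7,8,9,10}  ✓accept
'd' @ 2: {5,6,7,8,9,10,11,12}  ✓accept
'c' @ 3: {5,6,7,8,9,10,13}  ✓accept
'd' @ 4: {5,6,7,8,9,10,11,12}  ✓accept
'b' @ 5: {11,12}
'b' @ 6: {}  — state set empty
rest 'bca' ignored (set empty)
end set {} — state 9 not in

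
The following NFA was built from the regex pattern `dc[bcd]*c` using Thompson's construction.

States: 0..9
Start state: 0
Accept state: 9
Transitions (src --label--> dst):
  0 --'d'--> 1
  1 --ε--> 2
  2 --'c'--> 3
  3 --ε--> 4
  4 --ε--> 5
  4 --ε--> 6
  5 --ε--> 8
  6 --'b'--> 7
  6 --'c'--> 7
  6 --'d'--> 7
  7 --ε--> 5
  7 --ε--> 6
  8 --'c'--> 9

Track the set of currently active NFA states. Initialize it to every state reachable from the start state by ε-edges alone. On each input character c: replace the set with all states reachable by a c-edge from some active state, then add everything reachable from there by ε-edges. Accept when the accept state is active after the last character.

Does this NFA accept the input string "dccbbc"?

Answer: ACCEPT

Steps:
start: ε-closure({0}) = {0}
'd' @ 1: {1,2}
'c' @ 2: {3,4,5,6,8}
'c' @ 3: {5,6,7,8,9}  (accept∈set)
'b' @ 4: {5,6,7,8}
'b' @ 5: {5,6,7,8}
'c' @ 6: {5,6,7,8,9}  (accept∈set)
end set {5,6,7,8,9} — state 9 in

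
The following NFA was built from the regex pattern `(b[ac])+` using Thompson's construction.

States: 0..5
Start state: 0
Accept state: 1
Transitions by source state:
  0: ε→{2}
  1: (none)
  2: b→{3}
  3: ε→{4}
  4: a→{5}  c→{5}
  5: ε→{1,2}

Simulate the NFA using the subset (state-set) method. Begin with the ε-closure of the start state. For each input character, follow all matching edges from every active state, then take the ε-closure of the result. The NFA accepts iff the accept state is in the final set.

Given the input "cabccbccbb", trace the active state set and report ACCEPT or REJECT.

Answer: REJECT

Steps:
initial (ε-close {0}): {0,2}
'c' @ 1: {}  — dead — no transitions
rest 'abccbccbb' ignored (set empty)
end set {} — state 1 not in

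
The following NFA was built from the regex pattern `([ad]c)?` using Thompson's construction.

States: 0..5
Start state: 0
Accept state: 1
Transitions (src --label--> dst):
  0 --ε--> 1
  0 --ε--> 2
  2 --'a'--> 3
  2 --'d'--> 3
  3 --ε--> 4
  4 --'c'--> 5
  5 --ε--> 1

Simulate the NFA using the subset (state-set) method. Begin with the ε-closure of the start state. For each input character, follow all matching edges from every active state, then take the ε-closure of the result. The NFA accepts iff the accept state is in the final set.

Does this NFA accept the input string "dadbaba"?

Answer: REJECT

Derivation:
S₀ = ε-closure({0}) = {0,1,2}
'd' @ 1: {3,4}
'a' @ 2: {}  — no active states
rest 'dbaba' ignored (set empty)
final: {}; accept 1 not in set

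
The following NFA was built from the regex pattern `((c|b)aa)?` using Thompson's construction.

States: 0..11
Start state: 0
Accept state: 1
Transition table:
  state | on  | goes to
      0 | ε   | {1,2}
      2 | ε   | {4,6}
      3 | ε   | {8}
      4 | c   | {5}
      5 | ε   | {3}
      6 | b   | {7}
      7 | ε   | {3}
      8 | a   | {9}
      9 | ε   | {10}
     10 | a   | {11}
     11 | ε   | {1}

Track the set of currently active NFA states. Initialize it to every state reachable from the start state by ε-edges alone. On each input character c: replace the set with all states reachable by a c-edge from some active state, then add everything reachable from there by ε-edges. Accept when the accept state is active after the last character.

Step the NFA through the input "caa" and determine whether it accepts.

Answer: ACCEPT

Derivation:
initial (ε-close {0}): {0,1,2,4,6}
'c' @ 1: {3,5,8}
'a' @ 2: {9,10}
'a' @ 3: {1,11}  [accepting]
after full input: {1,11}  (accept=1 in)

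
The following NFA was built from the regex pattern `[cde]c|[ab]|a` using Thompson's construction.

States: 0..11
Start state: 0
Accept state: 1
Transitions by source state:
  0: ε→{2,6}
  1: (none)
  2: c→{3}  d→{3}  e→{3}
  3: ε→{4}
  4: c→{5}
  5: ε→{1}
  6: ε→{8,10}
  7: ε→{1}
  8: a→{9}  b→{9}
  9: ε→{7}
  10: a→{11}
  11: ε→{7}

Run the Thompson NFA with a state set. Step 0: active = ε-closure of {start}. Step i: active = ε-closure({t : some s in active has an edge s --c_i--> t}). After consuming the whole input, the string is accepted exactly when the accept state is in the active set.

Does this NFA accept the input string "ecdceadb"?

Answer: REJECT

Steps:
initial (ε-close {0}): {0,2,6,8,10}
'e' @ 1: {3,4}
'c' @ 2: {1,5}  [accepting]
'd' @ 3: {}  — no active states
rest 'ceadb' ignored (set empty)
after full input: {}  (accept=1 not in)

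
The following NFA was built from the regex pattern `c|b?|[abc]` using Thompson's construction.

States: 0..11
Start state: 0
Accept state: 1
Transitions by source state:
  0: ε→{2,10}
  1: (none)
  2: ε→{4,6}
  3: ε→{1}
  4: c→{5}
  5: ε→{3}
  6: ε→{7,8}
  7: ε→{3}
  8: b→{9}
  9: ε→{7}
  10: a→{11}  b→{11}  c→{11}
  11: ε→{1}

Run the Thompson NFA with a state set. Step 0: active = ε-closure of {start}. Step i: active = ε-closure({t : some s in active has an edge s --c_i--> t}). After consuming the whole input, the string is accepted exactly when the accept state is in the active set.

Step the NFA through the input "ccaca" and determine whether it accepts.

Answer: REJECT

Steps:
S₀ = ε-closure({0}) = {0,1,2,3,4,6,7,8,10}
'c' @ 1: {1,3,5,11}  ✓accept
'c' @ 2: {}  — no active states
rest 'aca' ignored (set empty)
end set {} — state 1 not in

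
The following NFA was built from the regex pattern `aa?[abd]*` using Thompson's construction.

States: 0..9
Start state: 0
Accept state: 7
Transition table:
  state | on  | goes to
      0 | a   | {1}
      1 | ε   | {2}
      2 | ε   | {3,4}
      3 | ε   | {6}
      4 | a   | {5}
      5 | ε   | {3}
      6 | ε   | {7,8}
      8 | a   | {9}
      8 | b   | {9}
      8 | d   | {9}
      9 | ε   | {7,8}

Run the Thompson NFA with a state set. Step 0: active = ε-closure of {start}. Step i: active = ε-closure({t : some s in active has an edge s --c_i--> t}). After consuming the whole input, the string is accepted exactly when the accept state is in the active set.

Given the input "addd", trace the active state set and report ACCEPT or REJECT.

Answer: ACCEPT

Derivation:
S₀ = ε-closure({0}) = {0}
'a' @ 1: {1,2,3,4,6,7,8}  ✓accept
'd' @ 2: {7,8,9}  ✓accept
'd' @ 3: {7,8,9}  ✓accept
'd' @ 4: {7,8,9}  ✓accept
final: {7,8,9}; accept 7 in set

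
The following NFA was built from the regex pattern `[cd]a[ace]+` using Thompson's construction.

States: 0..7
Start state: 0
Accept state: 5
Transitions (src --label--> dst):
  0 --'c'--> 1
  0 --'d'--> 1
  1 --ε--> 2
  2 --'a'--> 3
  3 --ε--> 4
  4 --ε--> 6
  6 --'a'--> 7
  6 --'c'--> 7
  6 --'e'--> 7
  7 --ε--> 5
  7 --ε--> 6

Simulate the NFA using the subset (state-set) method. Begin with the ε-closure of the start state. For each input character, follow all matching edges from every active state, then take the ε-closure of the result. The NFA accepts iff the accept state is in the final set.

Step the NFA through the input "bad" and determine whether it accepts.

S₀ = ε-closure({0}) = {0}
'b' @ 1: {}  — dead — no transitions
rest 'ad' ignored (set empty)
final: {}; accept 5 not in set

Answer: REJECT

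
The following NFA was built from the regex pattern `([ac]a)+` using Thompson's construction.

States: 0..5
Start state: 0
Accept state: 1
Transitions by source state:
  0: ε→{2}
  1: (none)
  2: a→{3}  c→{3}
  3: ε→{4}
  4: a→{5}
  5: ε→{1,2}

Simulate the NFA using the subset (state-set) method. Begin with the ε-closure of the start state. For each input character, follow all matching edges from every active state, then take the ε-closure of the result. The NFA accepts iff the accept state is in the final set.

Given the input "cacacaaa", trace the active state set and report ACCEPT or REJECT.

Answer: ACCEPT

Trace:
S₀ = ε-closure({0}) = {0,2}
'c' @ 1: {3,4}
'a' @ 2: {1,2,5}  [accepting]
'c' @ 3: {3,4}
'a' @ 4: {1,2,5}  [accepting]
'c' @ 5: {3,4}
'a' @ 6: {1,2,5}  [accepting]
'a' @ 7: {3,4}
'a' @ 8: {1,2,5}  [accepting]
final: {1,2,5}; accept 1 in set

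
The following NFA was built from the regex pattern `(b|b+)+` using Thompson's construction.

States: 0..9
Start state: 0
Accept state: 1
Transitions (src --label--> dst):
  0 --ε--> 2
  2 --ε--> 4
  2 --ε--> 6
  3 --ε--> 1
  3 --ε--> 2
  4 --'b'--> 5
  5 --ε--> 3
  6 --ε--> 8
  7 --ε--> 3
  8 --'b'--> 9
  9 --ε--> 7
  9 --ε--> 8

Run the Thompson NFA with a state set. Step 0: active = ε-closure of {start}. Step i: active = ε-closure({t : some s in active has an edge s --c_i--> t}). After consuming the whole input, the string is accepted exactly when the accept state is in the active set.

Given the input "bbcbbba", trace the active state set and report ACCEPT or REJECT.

initial (ε-close {0}): {0,2,4,6,8}
'b' @ 1: {1,2,3,4,5,6,7,8,9}  (accept∈set)
'b' @ 2: {1,2,3,4,5,6,7,8,9}  (accept∈set)
'c' @ 3: {}  — dead — no transitions
rest 'bbba' ignored (set empty)
after full input: {}  (accept=1 not in)

Answer: REJECT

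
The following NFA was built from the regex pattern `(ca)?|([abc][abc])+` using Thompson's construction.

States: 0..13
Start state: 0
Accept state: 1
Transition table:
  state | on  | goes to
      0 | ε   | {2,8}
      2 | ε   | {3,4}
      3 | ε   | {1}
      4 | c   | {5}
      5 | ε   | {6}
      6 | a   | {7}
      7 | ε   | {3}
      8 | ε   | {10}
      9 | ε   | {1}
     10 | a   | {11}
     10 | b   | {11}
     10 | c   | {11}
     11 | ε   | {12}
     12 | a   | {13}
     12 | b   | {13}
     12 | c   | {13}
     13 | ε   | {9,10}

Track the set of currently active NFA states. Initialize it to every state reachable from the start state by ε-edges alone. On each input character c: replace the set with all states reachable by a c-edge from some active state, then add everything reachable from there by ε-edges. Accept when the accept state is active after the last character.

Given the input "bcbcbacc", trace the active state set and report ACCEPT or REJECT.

Answer: ACCEPT

Trace:
S₀ = ε-closure({0}) = {0,1,2,3,4,8,10}
'b' @ 1: {11,12}
'c' @ 2: {1,9,10,13}  ✓accept
'b' @ 3: {11,12}
'c' @ 4: {1,9,10,13}  ✓accept
'b' @ 5: {11,12}
'a' @ 6: {1,9,10,13}  ✓accept
'c' @ 7: {11,12}
'c' @ 8: {1,9,10,13}  ✓accept
after full input: {1,9,10,13}  (accept=1 in)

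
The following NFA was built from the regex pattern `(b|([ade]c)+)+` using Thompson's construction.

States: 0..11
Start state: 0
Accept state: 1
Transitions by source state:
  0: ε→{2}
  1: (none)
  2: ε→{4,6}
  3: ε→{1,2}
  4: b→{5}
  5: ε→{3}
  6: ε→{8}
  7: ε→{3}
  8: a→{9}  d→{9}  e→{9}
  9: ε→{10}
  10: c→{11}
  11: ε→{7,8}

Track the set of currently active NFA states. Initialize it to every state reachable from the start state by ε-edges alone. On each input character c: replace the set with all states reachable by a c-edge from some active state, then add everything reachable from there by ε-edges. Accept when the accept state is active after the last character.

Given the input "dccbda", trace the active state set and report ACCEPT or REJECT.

Answer: REJECT

Derivation:
initial (ε-close {0}): {0,2,4,6,8}
'd' @ 1: {9,10}
'c' @ 2: {1,2,3,4,6,7,8,11}  (accept∈set)
'c' @ 3: {}  — state set empty
rest 'bda' ignored (set empty)
after full input: {}  (accept=1 not in)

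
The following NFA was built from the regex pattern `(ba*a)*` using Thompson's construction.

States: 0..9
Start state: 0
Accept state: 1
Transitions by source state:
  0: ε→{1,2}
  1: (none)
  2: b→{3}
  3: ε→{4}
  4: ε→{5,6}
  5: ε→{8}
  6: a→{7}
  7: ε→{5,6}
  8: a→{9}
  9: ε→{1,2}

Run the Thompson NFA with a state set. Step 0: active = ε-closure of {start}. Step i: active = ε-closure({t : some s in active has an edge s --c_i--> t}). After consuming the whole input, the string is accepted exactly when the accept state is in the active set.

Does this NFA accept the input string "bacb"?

Answer: REJECT

Derivation:
S₀ = ε-closure({0}) = {0,1,2}
'b' @ 1: {3,4,5,6,8}
'a' @ 2: {1,2,5,6,7,8,9}  (accept∈set)
'c' @ 3: {}  — dead — no transitions
rest 'b' ignored (set empty)
after full input: {}  (accept=1 not in)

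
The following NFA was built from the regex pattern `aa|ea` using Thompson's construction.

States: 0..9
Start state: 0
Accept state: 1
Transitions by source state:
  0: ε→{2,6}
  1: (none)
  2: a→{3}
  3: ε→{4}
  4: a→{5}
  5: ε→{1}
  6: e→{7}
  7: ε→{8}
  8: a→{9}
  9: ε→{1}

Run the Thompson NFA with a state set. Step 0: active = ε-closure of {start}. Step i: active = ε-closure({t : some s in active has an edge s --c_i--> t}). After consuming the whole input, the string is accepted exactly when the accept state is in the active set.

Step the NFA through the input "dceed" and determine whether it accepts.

S₀ = ε-closure({0}) = {0,2,6}
'd' @ 1: {}  — state set empty
rest 'ceed' ignored (set empty)
end set {} — state 1 not in

Answer: REJECT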